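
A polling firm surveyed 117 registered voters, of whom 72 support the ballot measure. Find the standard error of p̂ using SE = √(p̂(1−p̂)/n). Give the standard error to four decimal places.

With x = 72 successes in n = 117, p̂ = 0.61538.
p̂(1−p̂) = 0.61538·0.38462 = 0.236687.
Dividing by n and taking the root: √0.002022966 = 0.0450.

SE = 0.0450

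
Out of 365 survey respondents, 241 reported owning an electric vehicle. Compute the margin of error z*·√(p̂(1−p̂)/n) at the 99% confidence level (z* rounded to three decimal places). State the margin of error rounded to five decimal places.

With x = 241 successes in n = 365, p̂ = 0.66027.
SE(p̂) = √(0.66027·0.33973/365) = 0.024790.
The 99% critical value is z* = 2.576.
Margin of error = z*·SE = 2.576 × 0.024790 = 0.06386.

ME = 0.06386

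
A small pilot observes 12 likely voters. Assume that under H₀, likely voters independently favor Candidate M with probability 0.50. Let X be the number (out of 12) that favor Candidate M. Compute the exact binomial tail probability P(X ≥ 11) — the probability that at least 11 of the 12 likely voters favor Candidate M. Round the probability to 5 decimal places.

X ~ Binomial(n=12, p=0.50).
P(X ≥ 11) = C(12,11)·0.50^11·0.50^1 + C(12,12)·0.50^12·0.50^0.
= 0.002930 + 0.000244 = 0.00317.

P = 0.00317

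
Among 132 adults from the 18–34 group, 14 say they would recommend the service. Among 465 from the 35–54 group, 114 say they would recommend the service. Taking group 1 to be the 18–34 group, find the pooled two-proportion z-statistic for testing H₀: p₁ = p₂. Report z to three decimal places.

p̂₁ = 14/132 = 0.10606, p̂₂ = 114/465 = 0.24516.
Pooled p̂ = (14+114)/(132+465) = 128/597 = 0.21441.
Pooled SE = √[0.1684357·0.00972630] ≈ 0.040475.
z = (p̂₁ − p̂₂)/SE = (0.10606 − 0.24516)/0.040475 = -0.13910/0.040475 = -3.437.

z = -3.437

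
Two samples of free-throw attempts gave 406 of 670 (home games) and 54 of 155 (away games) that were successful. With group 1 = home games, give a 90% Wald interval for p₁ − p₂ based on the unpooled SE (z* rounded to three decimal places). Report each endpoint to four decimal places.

(0.1874, 0.3278)

p̂₁ = 406/670 = 0.60597, p̂₂ = 54/155 = 0.34839; p̂₁ − p̂₂ = 0.25758.
Unpooled SE = √(p̂₁(1−p̂₁)/n₁ + p̂₂(1−p̂₂)/n₂) = √(0.000356374 + 0.001464603) = 0.042673.
The 90% critical value is z* = 1.645. Margin = 1.645·0.042673 = 0.07020.
So the interval runs from 0.1874 to 0.3278.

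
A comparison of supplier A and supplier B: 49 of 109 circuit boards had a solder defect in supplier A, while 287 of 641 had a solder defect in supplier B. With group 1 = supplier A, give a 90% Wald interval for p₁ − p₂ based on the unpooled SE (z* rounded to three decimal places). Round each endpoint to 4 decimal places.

(-0.0830, 0.0866)

p̂₁ = 0.44954, p̂₂ = 0.44774, so the observed difference is 0.00180.
Unpooled SE = √(p̂₁(1−p̂₁)/n₁ + p̂₂(1−p̂₂)/n₂) = √(0.002270219 + 0.000385755) = 0.051536.
For 90% confidence, z* = 1.645. Margin of error = 0.08478.
Interval: 0.00180 ± 0.08478 → (-0.0830, 0.0866).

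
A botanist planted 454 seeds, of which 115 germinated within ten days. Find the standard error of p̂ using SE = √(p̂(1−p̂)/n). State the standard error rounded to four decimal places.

Sample proportion p̂ = 115/454 = 0.25330.
p̂(1−p̂) = 0.25330·0.74670 = 0.189139.
Dividing by n and taking the root: √0.000416606 = 0.0204.

SE = 0.0204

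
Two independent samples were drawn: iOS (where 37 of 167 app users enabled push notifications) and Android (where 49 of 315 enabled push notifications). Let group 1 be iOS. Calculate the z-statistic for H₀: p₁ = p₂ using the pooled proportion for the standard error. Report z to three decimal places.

z = 1.801

Sample proportions: p̂₁ = 37/167 = 0.22156 and p̂₂ = 49/315 = 0.15556.
Pooling: p̂ = 86/482 = 0.17842.
SE = √[p̂(1−p̂)(1/n₁+1/n₂)] = √[0.17842·0.82158·(1/167+1/315)] ≈ 0.036649.
z = (p̂₁ − p̂₂)/SE = (0.22156 − 0.15556)/0.036649 = 0.06600/0.036649 = 1.801.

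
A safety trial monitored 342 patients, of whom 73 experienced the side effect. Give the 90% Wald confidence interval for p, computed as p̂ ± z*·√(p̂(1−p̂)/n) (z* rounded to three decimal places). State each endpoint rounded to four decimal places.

With x = 73 successes in n = 342, p̂ = 0.21345.
SE = √(p̂(1−p̂)/n) = √(0.167889/342) = 0.022156.
For 90% confidence, z* = 1.645.
Margin = 1.645·0.022156 = 0.03645.
Interval: 0.21345 ± 0.03645 → (0.1770, 0.2499).

(0.1770, 0.2499)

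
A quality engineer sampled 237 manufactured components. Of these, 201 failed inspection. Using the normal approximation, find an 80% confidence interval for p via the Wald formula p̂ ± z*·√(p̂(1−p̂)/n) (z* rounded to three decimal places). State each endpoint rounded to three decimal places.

(0.818, 0.878)

p̂ = 201/237 = 0.84810.
SE = √(p̂(1−p̂)/n) = √(0.128826/237) = 0.023315.
z* = 1.282 at the 80% level.
Margin of error: 1.282 × 0.023315 = 0.02989.
CI: 0.84810 ± 0.02989 = (0.818, 0.878).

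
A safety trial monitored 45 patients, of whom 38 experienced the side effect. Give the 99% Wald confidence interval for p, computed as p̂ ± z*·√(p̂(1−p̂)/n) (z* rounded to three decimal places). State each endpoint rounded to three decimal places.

(0.705, 0.984)

Sample proportion p̂ = 38/45 = 0.84444.
SE(p̂) = √(0.84444·0.15556/45) = 0.054028.
The 99% critical value is z* = 2.576.
Margin = 2.576·0.054028 = 0.13918.
So the interval runs from 0.705 to 0.984.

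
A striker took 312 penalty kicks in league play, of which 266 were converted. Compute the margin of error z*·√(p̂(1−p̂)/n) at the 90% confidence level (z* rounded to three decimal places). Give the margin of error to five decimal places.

ME = 0.03302

With x = 266 successes in n = 312, p̂ = 0.85256.
SE = √(p̂(1−p̂)/n) = √(0.125699/312) = 0.020072.
The 90% critical value is z* = 1.645.
ME = 1.645·0.020072 = 0.03302.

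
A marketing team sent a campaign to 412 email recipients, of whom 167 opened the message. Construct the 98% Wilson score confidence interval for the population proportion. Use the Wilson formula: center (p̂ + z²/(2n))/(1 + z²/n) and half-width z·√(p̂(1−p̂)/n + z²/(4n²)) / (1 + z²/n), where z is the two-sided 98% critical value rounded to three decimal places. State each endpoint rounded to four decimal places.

(0.3507, 0.4625)

Here p̂ = 167/412 = 0.40534 and z = 2.326 (z² = 5.410276).
1 + z²/n = 1.013132.
Adjusted center: (0.40534 + z²/(2n))/1.013132 = 0.40657.
Radicand: p̂(1−p̂)/n + z²/(4n²) = 0.000585047 + 0.000007968 = 0.000593015.
Half-width = 2.326·√0.000593015/1.013132 = 0.05591.
So the interval runs from 0.3507 to 0.4625.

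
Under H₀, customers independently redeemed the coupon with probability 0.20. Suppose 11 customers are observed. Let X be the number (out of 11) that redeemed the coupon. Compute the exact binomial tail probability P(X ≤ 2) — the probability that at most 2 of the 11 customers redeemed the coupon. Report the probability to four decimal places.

P = 0.6174

X is binomial with n = 11 and p = 0.20.
P(X ≤ 2) = C(11,0)·0.20^0·0.80^11 + C(11,1)·0.20^1·0.80^10 + C(11,2)·0.20^2·0.80^9.
= 0.085899 + 0.236223 + 0.295279 = 0.6174.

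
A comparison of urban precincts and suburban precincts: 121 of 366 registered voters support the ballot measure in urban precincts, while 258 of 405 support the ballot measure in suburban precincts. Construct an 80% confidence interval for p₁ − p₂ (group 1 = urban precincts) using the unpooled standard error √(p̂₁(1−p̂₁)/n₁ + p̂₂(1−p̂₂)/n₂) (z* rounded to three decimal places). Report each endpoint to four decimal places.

(-0.3504, -0.2625)

p̂₁ = 0.33060, p̂₂ = 0.63704, so the observed difference is -0.30644.
SE = √(0.000604656 + 0.000570916) = √0.001175572 = 0.034287.
z* = 1.282 at the 80% level. Margin = 1.282·0.034287 = 0.04396.
CI: -0.30644 ± 0.04396 = (-0.3504, -0.2625).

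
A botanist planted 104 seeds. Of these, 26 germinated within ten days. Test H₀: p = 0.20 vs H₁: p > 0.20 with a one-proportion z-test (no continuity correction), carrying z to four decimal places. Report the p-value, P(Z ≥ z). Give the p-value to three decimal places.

p-value = 0.101

With x = 26 successes in n = 104, p̂ = 0.25000.
Null standard error: √(0.20·0.80/104) = √0.001538462 = 0.039223.
Test statistic (full precision, shown to 4 dp): z = (26/104 − 0.20)/SE₀ ≈ 1.2748.
p-value = P(Z ≥ z) with z = 1.2748 → 0.101.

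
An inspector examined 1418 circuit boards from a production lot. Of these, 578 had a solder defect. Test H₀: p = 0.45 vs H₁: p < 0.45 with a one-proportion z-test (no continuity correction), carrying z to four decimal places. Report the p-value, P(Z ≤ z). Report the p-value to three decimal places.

Sample proportion p̂ = 578/1418 = 0.40762.
SE₀ = √(0.45·0.55/1418) = 0.013211.
Test statistic (full precision, shown to 4 dp): z = (578/1418 − 0.45)/SE₀ ≈ -3.2081.
From the standard normal, P(Z ≤ z) = 0.001.

p-value = 0.001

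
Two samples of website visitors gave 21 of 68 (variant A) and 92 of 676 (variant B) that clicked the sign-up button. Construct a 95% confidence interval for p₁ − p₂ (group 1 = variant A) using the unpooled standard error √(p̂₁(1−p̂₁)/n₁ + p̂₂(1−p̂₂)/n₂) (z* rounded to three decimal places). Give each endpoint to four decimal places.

(0.0599, 0.2855)

p̂₁ = 21/68 = 0.30882, p̂₂ = 92/676 = 0.13609; p̂₁ − p̂₂ = 0.17273.
SE = √(0.003138993 + 0.000173924) = √0.003312917 = 0.057558.
The 95% critical value is z* = 1.960. Margin = 1.960·0.057558 = 0.11281.
So the interval runs from 0.0599 to 0.2855.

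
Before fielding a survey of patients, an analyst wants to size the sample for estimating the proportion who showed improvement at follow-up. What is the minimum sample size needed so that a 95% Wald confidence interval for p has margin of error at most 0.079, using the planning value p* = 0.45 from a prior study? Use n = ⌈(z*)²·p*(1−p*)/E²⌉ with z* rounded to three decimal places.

n = 153

For 95% confidence, z* = 1.960.
p*(1−p*) = 0.2475.
Required n before rounding: 3.841600 × 0.2475 / 0.079² = 152.347.
Rounding up, n = 153.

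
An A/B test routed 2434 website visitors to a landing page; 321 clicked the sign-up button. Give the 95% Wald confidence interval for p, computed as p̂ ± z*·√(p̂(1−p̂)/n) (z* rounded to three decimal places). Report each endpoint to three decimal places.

With x = 321 successes in n = 2434, p̂ = 0.13188.
Standard error of p̂: √(0.114489/2434) = √0.000047037 = 0.006858.
For 95% confidence, z* = 1.960.
Margin of error: 1.960 × 0.006858 = 0.01344.
So the interval runs from 0.118 to 0.145.

(0.118, 0.145)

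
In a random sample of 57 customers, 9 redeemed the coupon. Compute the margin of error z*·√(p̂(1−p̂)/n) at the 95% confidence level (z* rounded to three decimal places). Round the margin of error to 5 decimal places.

With x = 9 successes in n = 57, p̂ = 0.15789.
SE(p̂) = √(0.15789·0.84211/57) = 0.048298.
The 95% critical value is z* = 1.960.
So ME = 0.09466.

ME = 0.09466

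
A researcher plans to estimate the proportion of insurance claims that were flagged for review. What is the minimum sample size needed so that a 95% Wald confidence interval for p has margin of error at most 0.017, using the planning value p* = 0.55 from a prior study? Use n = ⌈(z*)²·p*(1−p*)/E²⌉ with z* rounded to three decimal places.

The 95% critical value is z* = 1.960.
p*(1−p*) = 0.55·0.45 = 0.2475.
(z*)²·p*(1−p*)/E² = 3.841600·0.2475/0.000289 = 3289.952.
Rounding up, n = 3290.

n = 3290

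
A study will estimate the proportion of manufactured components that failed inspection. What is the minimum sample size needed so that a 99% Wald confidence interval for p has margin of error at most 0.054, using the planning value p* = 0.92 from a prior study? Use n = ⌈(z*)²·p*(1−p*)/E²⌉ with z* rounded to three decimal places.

The 99% critical value is z* = 2.576.
p*(1−p*) = 0.92·0.08 = 0.0736.
(z*)²·p*(1−p*)/E² = 6.635776·0.0736/0.002916 = 167.487.
⌈167.487⌉ = 168.

n = 168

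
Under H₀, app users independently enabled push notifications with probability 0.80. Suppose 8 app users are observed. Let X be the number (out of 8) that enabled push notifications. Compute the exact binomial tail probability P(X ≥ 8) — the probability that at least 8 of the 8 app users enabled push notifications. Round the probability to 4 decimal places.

P = 0.1678

X ~ Binomial(n=8, p=0.80).
P(X ≥ 8) = C(8,8)·0.80^8·0.20^0.
= 0.167772 = 0.1678.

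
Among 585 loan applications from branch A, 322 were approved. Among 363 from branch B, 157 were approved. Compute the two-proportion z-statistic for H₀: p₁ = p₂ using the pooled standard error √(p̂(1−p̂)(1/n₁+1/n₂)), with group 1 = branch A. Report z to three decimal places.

p̂₁ = 322/585 = 0.55043, p̂₂ = 157/363 = 0.43251.
Pooling: p̂ = 479/948 = 0.50527.
Pooled SE = √[0.2499722·0.00446422] ≈ 0.033406.
z = 0.11792/0.033406 = 3.530.

z = 3.530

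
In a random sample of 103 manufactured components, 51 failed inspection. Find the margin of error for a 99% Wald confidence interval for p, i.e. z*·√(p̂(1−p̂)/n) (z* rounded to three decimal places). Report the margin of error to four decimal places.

p̂ = 51/103 = 0.49515.
Standard error of p̂: √(0.249976/103) = √0.002426956 = 0.049264.
For 99% confidence, z* = 2.576.
ME = 2.576·0.049264 = 0.1269.

ME = 0.1269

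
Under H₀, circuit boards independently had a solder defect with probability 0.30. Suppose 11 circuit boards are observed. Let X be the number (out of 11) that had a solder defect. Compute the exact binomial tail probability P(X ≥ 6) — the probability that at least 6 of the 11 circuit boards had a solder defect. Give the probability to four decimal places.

X ~ Binomial(n=11, p=0.30).
P(X ≥ 6) = Σ_{j=6}^{11} C(11,j)·0.30^j·0.70^{11−j}.
= 0.056606 + 0.017328 + 0.003713 + 0.000530 + 0.000045 + 0.000002 = 0.0782.

P = 0.0782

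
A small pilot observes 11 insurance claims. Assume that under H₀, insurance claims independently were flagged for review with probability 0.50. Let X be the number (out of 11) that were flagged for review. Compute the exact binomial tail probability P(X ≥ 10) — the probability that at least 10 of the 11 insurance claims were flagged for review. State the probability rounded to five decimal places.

P = 0.00586

X is binomial with n = 11 and p = 0.50.
P(X ≥ 10) = C(11,10)·0.50^10·0.50^1 + C(11,11)·0.50^11·0.50^0.
= 0.005371 + 0.000488 = 0.00586.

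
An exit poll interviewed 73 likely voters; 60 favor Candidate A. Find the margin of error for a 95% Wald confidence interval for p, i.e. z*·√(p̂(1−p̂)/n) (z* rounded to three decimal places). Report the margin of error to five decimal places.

ME = 0.08776

The sample proportion is 60/73 = 0.82192.
SE = √(p̂(1−p̂)/n) = √(0.146369/73) = 0.044778.
For 95% confidence, z* = 1.960.
Margin of error = z*·SE = 1.960 × 0.044778 = 0.08776.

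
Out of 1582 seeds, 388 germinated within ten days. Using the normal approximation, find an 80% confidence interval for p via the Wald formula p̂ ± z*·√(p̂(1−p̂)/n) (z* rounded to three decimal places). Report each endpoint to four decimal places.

(0.2314, 0.2591)

With x = 388 successes in n = 1582, p̂ = 0.24526.
Standard error of p̂: √(0.185107/1582) = √0.000117008 = 0.010817.
z* = 1.282 at the 80% level.
Margin = 1.282·0.010817 = 0.01387.
Interval: 0.24526 ± 0.01387 → (0.2314, 0.2591).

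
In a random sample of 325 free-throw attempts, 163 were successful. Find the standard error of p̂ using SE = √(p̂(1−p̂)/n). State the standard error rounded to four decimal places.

Sample proportion p̂ = 163/325 = 0.50154.
p̂(1−p̂) = 0.50154·0.49846 = 0.249998.
SE = √(0.249998/325) = 0.0277.

SE = 0.0277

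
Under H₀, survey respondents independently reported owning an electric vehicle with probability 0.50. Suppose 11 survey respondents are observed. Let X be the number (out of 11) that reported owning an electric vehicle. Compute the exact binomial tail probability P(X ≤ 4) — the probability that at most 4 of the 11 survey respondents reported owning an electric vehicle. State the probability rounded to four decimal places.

P = 0.2744

X is binomial with n = 11 and p = 0.50.
P(X ≤ 4) = Σ_{j=0}^{4} C(11,j)·0.50^j·0.50^{11−j}.
= 0.000488 + 0.005371 + 0.026855 + 0.080566 + 0.161133 = 0.2744.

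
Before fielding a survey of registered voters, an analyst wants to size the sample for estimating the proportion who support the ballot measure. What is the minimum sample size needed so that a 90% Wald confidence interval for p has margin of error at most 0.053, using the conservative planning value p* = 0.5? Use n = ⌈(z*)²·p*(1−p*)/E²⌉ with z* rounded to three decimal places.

The 90% critical value is z* = 1.645.
p*(1−p*) = 0.50·0.50 = 0.2500.
Required n before rounding: 2.706025 × 0.2500 / 0.053² = 240.835.
Rounding up, n = 241.

n = 241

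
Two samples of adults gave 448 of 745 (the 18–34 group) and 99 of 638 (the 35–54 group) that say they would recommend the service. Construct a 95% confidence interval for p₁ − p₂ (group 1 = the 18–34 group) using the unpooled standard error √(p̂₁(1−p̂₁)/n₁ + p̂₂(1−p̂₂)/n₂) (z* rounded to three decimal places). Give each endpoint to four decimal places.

p̂₁ = 448/745 = 0.60134, p̂₂ = 99/638 = 0.15517; p̂₁ − p̂₂ = 0.44617.
Unpooled SE = √(p̂₁(1−p̂₁)/n₁ + p̂₂(1−p̂₂)/n₂) = √(0.000321785 + 0.000205476) = 0.022962.
z* = 1.960 at the 95% level. Margin of error = 0.04501.
So the interval runs from 0.4012 to 0.4912.

(0.4012, 0.4912)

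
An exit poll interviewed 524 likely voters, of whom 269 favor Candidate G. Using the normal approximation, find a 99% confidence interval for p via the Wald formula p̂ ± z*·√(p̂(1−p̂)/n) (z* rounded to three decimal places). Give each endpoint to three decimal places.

(0.457, 0.570)

p̂ = 269/524 = 0.51336.
SE(p̂) = √(0.51336·0.48664/524) = 0.021835.
For 99% confidence, z* = 2.576.
Margin of error: 2.576 × 0.021835 = 0.05625.
CI: 0.51336 ± 0.05625 = (0.457, 0.570).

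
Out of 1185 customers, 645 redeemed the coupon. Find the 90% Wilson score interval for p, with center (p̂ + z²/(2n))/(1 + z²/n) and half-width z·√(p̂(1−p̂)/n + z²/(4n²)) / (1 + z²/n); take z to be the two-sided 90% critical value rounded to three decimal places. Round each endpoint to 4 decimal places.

p̂ = 645/1185 = 0.54430; z = 1.645, so z² = 2.706025.
1 + z²/n = 1.002284.
Adjusted center: (0.54430 + z²/(2n))/1.002284 = 0.54420.
Radicand: p̂(1−p̂)/n + z²/(4n²) = 0.000209314 + 0.000000482 = 0.000209796.
Half-width = z·√(radicand)/denom = 1.645·0.014484/1.002284 = 0.02377.
CI: 0.54420 ± 0.02377 = (0.5204, 0.5680).

(0.5204, 0.5680)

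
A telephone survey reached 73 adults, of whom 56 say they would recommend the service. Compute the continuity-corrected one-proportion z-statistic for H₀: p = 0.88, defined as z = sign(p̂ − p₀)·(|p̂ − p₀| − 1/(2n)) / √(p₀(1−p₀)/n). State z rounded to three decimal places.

z = -2.788

With x = 56 successes in n = 73, p̂ = 0.76712. p̂ − p₀ = -0.112877.
1/(2n) = 0.006849.
Corrected numerator: |-0.112877| − 0.006849 = 0.106028.
Null standard error: √(0.88·0.12/73) = √0.001446575 = 0.038034.
z = (−)0.106028/0.038034 = -2.788.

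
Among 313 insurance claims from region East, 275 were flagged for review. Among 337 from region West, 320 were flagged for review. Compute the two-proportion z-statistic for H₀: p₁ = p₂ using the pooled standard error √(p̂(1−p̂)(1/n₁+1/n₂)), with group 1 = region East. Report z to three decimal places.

z = -3.248

p̂₁ = 275/313 = 0.87859, p̂₂ = 320/337 = 0.94955.
Pooling: p̂ = 595/650 = 0.91538.
SE = √[p̂(1−p̂)(1/n₁+1/n₂)] = √[0.91538·0.08462·(1/313+1/337)] ≈ 0.021847.
z = -0.07096/0.021847 = -3.248.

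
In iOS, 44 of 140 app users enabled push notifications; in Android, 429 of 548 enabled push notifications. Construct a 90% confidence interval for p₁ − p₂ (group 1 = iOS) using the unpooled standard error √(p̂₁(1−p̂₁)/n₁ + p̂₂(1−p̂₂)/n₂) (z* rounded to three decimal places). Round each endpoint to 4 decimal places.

p̂₁ = 0.31429, p̂₂ = 0.78285, so the observed difference is -0.46856.
SE = √(0.001539359 + 0.000310215) = √0.001849574 = 0.043007.
The 90% critical value is z* = 1.645. Margin of error = 0.07075.
So the interval runs from -0.5393 to -0.3978.

(-0.5393, -0.3978)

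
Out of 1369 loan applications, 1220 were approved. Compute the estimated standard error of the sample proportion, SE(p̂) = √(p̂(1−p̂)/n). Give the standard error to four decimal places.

SE = 0.0084

With x = 1220 successes in n = 1369, p̂ = 0.89116.
p̂(1−p̂) = 0.89116·0.10884 = 0.096994.
SE = √(0.096994/1369) = √0.000070850 = 0.0084.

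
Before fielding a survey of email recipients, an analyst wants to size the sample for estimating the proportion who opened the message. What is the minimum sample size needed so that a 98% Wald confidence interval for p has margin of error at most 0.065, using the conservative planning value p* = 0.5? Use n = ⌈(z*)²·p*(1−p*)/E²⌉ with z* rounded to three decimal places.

n = 321

z* = 2.326 at the 98% level.
p*(1−p*) = 0.50·0.50 = 0.2500.
Required n before rounding: 5.410276 × 0.2500 / 0.065² = 320.135.
Rounding up, n = 321.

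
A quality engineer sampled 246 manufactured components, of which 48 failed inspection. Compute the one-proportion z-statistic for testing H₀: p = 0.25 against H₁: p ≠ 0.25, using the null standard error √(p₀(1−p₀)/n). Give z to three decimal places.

z = -1.988

The sample proportion is 48/246 = 0.19512.
Null standard error: √(0.25·0.75/246) = √0.000762195 = 0.027608.
Test statistic: z = -0.05488/0.027608 = -1.988.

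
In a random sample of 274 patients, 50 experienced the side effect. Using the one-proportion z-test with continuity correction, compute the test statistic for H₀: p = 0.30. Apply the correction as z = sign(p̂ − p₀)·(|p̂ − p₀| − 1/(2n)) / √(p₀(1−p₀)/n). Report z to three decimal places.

z = -4.179

p̂ = 50/274 = 0.18248. p̂ − p₀ = -0.117518.
Continuity correction 1/(2n) = 1/548 = 0.001825.
Corrected numerator: |-0.117518| − 0.001825 = 0.115693.
Under H₀, SE = √(p₀(1−p₀)/n) = √(0.30·0.70/274) = √0.000766423 = 0.027684.
z = (−)0.115693/0.027684 = -4.179.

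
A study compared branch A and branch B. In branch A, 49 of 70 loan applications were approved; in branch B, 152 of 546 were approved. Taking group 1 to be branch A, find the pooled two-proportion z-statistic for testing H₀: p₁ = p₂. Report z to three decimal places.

z = 7.083

Sample proportions: p̂₁ = 49/70 = 0.70000 and p̂₂ = 152/546 = 0.27839.
Pooled p̂ = (49+152)/(70+546) = 201/616 = 0.32630.
SE = √[p̂(1−p̂)(1/n₁+1/n₂)] = √[0.32630·0.67370·(1/70+1/546)] ≈ 0.059523.
z = (p̂₁ − p̂₂)/SE = (0.70000 − 0.27839)/0.059523 = 0.42161/0.059523 = 7.083.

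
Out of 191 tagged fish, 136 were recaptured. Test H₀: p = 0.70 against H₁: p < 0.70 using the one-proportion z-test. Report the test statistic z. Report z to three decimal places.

z = 0.363

With x = 136 successes in n = 191, p̂ = 0.71204.
SE₀ = √(0.70·0.30/191) = 0.033158.
Test statistic: z = 0.01204/0.033158 = 0.363.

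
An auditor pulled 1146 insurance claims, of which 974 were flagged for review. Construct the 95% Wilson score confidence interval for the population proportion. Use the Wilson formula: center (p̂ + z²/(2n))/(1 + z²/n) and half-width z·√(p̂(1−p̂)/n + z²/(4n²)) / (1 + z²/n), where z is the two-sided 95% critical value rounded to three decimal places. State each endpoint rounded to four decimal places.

(0.8281, 0.8694)

p̂ = 974/1146 = 0.84991; z = 1.960, so z² = 3.841600.
Denominator 1 + z²/n = 1 + 3.841600/1146 = 1.003352.
Adjusted center: (0.84991 + z²/(2n))/1.003352 = 0.84874.
Radicand: p̂(1−p̂)/n + z²/(4n²) = 0.000111310 + 0.000000731 = 0.000112041.
Half-width = 1.960·√0.000112041/1.003352 = 0.02068.
CI: 0.84874 ± 0.02068 = (0.8281, 0.8694).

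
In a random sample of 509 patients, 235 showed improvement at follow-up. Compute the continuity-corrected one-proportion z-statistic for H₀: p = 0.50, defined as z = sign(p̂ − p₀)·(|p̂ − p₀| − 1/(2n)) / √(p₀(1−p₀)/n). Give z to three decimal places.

p̂ = 235/509 = 0.46169. p̂ − p₀ = -0.038310.
1/(2n) = 0.000982.
Corrected numerator: |-0.038310| − 0.000982 = 0.037328.
SE₀ = √(0.50·0.50/509) = 0.022162.
z = −0.037328/0.022162 = -1.684.

z = -1.684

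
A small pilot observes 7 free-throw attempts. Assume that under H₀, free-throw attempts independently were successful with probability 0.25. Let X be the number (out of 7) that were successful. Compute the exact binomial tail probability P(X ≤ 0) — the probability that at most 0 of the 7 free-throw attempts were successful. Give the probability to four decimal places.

P = 0.1335

X is binomial with n = 7 and p = 0.25.
P(X ≤ 0) = C(7,0)·0.25^0·0.75^7.
= 0.133484 = 0.1335.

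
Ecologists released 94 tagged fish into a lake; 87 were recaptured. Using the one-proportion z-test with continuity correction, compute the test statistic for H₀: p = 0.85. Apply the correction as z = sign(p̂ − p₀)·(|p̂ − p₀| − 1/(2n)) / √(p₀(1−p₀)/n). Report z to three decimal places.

p̂ = 87/94 = 0.92553. p̂ − p₀ = 0.075532.
Continuity correction 1/(2n) = 1/188 = 0.005319.
Corrected numerator: |0.075532| − 0.005319 = 0.070213.
SE₀ = √(0.85·0.15/94) = 0.036829.
z = +0.070213/0.036829 = 1.906.

z = 1.906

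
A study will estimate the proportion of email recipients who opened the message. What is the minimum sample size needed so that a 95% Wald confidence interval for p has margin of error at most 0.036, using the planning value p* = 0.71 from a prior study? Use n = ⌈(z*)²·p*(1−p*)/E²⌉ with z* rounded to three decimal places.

For 95% confidence, z* = 1.960.
p*(1−p*) = 0.2059.
(z*)²·p*(1−p*)/E² = 3.841600·0.2059/0.001296 = 610.328.
Rounding up, n = 611.

n = 611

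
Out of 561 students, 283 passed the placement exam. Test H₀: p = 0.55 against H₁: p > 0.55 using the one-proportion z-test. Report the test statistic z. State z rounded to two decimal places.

z = -2.17

The sample proportion is 283/561 = 0.50446.
SE₀ = √(0.55·0.45/561) = 0.021004.
z = (0.50446 − 0.55)/0.021004 = -0.04554/0.021004 = -2.17.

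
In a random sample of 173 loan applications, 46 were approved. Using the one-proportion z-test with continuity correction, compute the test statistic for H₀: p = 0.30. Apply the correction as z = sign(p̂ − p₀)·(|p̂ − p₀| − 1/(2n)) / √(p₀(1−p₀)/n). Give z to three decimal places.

With x = 46 successes in n = 173, p̂ = 0.26590. p̂ − p₀ = -0.034104.
Continuity correction 1/(2n) = 1/346 = 0.002890.
Corrected numerator: |-0.034104| − 0.002890 = 0.031214.
Null standard error: √(0.30·0.70/173) = √0.001213873 = 0.034841.
z = (−)0.031214/0.034841 = -0.896.

z = -0.896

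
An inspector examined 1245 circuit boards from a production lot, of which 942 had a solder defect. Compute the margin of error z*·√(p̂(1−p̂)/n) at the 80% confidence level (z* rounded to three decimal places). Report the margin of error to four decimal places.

ME = 0.0156

With x = 942 successes in n = 1245, p̂ = 0.75663.
Standard error of p̂: √(0.184143/1245) = √0.000147906 = 0.012162.
z* = 1.282 at the 80% level.
ME = 1.282·0.012162 = 0.0156.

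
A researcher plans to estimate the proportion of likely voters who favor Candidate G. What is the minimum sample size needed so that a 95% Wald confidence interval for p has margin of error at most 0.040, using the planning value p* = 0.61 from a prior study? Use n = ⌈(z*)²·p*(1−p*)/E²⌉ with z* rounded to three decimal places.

The 95% critical value is z* = 1.960.
p*(1−p*) = 0.61·0.39 = 0.2379.
Required n before rounding: 3.841600 × 0.2379 / 0.040² = 571.198.
⌈571.198⌉ = 572.

n = 572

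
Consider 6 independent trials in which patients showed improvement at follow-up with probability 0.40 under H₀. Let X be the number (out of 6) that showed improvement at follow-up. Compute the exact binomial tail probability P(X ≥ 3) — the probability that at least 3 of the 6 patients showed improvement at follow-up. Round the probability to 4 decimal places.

X ~ Binomial(n=6, p=0.40).
P(X ≥ 3) = C(6,3)·0.40^3·0.60^3 + C(6,4)·0.40^4·0.60^2 + C(6,5)·0.40^5·0.60^1 + C(6,6)·0.40^6·0.60^0.
= 0.276480 + 0.138240 + 0.036864 + 0.004096 = 0.4557.

P = 0.4557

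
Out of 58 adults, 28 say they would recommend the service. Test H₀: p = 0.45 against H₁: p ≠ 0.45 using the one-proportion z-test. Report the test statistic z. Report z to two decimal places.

With x = 28 successes in n = 58, p̂ = 0.48276.
Null standard error: √(0.45·0.55/58) = √0.004267241 = 0.065324.
z = (p̂ − p₀)/SE = (0.48276 − 0.45)/0.065324 = 0.50.

z = 0.50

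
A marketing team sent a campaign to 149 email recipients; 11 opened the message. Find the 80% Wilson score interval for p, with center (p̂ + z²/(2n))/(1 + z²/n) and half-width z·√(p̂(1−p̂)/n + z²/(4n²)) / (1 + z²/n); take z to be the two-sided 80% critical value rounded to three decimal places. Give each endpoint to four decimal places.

p̂ = 11/149 = 0.07383; z = 1.282, so z² = 1.643524.
1 + z²/n = 1.011030.
Center = (0.07383 + 0.005515)/1.011030 = 0.07848.
Radicand: p̂(1−p̂)/n + z²/(4n²) = 0.000458895 + 0.000018507 = 0.000477402.
Half-width = 1.282·√0.000477402/1.011030 = 0.02771.
So the interval runs from 0.0508 to 0.1062.

(0.0508, 0.1062)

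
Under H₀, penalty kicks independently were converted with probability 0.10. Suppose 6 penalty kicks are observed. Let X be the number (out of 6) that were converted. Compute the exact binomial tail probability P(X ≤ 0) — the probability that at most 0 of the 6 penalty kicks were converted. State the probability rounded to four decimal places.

X is binomial with n = 6 and p = 0.10.
P(X ≤ 0) = C(6,0)·0.10^0·0.90^6.
= 0.531441 = 0.5314.

P = 0.5314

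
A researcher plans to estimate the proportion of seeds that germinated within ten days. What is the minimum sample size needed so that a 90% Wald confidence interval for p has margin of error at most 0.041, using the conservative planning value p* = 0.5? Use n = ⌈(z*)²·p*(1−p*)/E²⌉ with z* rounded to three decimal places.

The 90% critical value is z* = 1.645.
p*(1−p*) = 0.2500.
Required n before rounding: 2.706025 × 0.2500 / 0.041² = 402.443.
⌈402.443⌉ = 403.

n = 403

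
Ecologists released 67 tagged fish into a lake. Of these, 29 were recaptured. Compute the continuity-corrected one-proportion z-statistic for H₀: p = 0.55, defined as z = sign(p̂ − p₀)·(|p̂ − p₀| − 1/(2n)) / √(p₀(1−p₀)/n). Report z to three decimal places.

Sample proportion p̂ = 29/67 = 0.43284. p̂ − p₀ = -0.117164.
1/(2n) = 0.007463.
Corrected numerator: |-0.117164| − 0.007463 = 0.109701.
Null standard error: √(0.55·0.45/67) = √0.003694030 = 0.060779.
z = (−)0.109701/0.060779 = -1.805.

z = -1.805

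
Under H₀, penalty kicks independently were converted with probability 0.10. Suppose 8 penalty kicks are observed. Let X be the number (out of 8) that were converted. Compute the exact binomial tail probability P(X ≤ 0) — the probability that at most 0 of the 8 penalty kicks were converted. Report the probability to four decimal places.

X ~ Binomial(n=8, p=0.10).
P(X ≤ 0) = C(8,0)·0.10^0·0.90^8.
= 0.430467 = 0.4305.

P = 0.4305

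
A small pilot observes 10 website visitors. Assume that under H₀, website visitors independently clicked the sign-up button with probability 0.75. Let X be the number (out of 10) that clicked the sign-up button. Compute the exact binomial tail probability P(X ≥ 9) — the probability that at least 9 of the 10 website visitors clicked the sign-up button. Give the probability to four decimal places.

P = 0.2440

X is binomial with n = 10 and p = 0.75.
P(X ≥ 9) = C(10,9)·0.75^9·0.25^1 + C(10,10)·0.75^10·0.25^0.
= 0.187712 + 0.056314 = 0.2440.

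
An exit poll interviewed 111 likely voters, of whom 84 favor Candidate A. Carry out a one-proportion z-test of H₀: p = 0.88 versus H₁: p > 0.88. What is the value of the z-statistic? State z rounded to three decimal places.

z = -3.996

Sample proportion p̂ = 84/111 = 0.75676.
Null standard error: √(0.88·0.12/111) = √0.000951351 = 0.030844.
z = (0.75676 − 0.88)/0.030844 = -0.12324/0.030844 = -3.996.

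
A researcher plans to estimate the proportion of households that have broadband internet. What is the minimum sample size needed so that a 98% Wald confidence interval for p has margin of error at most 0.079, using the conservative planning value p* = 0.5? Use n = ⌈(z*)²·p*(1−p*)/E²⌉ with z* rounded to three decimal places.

The 98% critical value is z* = 2.326.
p*(1−p*) = 0.2500.
(z*)²·p*(1−p*)/E² = 5.410276·0.2500/0.006241 = 216.723.
⌈216.723⌉ = 217.

n = 217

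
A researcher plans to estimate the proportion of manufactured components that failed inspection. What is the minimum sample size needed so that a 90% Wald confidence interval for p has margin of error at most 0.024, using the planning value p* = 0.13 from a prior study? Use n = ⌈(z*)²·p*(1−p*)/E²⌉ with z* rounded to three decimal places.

The 90% critical value is z* = 1.645.
p*(1−p*) = 0.13·0.87 = 0.1131.
Required n before rounding: 2.706025 × 0.1131 / 0.024² = 531.339.
⌈531.339⌉ = 532.

n = 532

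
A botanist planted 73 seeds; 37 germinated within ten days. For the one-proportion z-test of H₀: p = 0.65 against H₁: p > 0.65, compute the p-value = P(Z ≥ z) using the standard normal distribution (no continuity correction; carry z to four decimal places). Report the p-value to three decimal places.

p-value = 0.995

The sample proportion is 37/73 = 0.50685.
Under H₀, SE = √(p₀(1−p₀)/n) = √(0.65·0.35/73) = √0.003116438 = 0.055825.
Test statistic (full precision, shown to 4 dp): z = (37/73 − 0.65)/SE₀ ≈ -2.5643.
From the standard normal, P(Z ≥ z) = 0.995.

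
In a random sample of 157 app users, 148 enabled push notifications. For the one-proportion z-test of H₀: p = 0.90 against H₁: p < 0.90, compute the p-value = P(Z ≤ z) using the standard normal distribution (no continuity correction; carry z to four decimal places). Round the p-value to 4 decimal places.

With x = 148 successes in n = 157, p̂ = 0.94268.
SE₀ = √(0.90·0.10/157) = 0.023943.
Test statistic (full precision, shown to 4 dp): z = (148/157 − 0.90)/SE₀ ≈ 1.7824.
p-value = P(Z ≤ z) with z = 1.7824 → 0.9627.

p-value = 0.9627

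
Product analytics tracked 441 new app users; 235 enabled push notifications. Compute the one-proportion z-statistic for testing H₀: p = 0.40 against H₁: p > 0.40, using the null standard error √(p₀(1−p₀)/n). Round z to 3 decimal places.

p̂ = 235/441 = 0.53288.
SE₀ = √(0.40·0.60/441) = 0.023328.
z = (p̂ − p₀)/SE = (0.53288 − 0.40)/0.023328 = 5.696.

z = 5.696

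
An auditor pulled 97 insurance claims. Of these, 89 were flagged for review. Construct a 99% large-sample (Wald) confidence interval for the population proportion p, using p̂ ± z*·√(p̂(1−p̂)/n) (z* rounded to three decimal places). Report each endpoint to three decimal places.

With x = 89 successes in n = 97, p̂ = 0.91753.
Standard error of p̂: √(0.075672/97) = √0.000780126 = 0.027931.
For 99% confidence, z* = 2.576.
Margin = 2.576·0.027931 = 0.07195.
Interval: 0.91753 ± 0.07195 → (0.846, 0.989).

(0.846, 0.989)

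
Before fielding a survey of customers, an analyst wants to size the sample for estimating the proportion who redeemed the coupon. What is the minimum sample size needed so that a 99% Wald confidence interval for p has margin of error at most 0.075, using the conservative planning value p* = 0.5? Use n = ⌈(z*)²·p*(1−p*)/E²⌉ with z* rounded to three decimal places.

For 99% confidence, z* = 2.576.
p*(1−p*) = 0.2500.
Required n before rounding: 6.635776 × 0.2500 / 0.075² = 294.923.
⌈294.923⌉ = 295.

n = 295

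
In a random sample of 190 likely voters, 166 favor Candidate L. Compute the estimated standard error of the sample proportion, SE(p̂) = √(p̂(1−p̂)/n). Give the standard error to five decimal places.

p̂ = 166/190 = 0.87368.
p̂(1−p̂) = 0.87368·0.12632 = 0.110363.
SE = √(0.110363/190) = √0.000580858 = 0.02410.

SE = 0.02410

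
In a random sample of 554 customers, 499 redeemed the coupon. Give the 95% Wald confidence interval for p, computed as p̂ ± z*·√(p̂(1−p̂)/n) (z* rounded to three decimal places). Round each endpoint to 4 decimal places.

(0.8758, 0.9256)

p̂ = 499/554 = 0.90072.
SE = √(p̂(1−p̂)/n) = √(0.089422/554) = 0.012705.
For 95% confidence, z* = 1.960.
Margin of error: 1.960 × 0.012705 = 0.02490.
CI: 0.90072 ± 0.02490 = (0.8758, 0.9256).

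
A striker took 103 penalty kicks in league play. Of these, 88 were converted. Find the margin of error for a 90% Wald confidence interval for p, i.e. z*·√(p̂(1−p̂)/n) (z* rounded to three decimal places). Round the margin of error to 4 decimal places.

ME = 0.0572

With x = 88 successes in n = 103, p̂ = 0.85437.
SE(p̂) = √(0.85437·0.14563/103) = 0.034756.
The 90% critical value is z* = 1.645.
Margin of error = z*·SE = 1.645 × 0.034756 = 0.0572.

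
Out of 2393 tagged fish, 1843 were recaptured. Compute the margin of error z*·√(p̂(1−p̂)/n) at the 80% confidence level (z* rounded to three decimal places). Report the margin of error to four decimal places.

ME = 0.0110

With x = 1843 successes in n = 2393, p̂ = 0.77016.
SE(p̂) = √(0.77016·0.22984/2393) = 0.008601.
The 80% critical value is z* = 1.282.
ME = 1.282·0.008601 = 0.0110.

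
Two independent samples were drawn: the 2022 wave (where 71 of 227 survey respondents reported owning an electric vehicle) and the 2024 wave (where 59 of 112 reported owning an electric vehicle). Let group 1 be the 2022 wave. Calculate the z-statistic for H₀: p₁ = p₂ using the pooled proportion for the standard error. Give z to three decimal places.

z = -3.812

Sample proportions: p̂₁ = 71/227 = 0.31278 and p̂₂ = 59/112 = 0.52679.
Pooled p̂ = (71+59)/(227+112) = 130/339 = 0.38348.
SE = √[p̂(1−p̂)(1/n₁+1/n₂)] = √[0.38348·0.61652·(1/227+1/112)] ≈ 0.056147.
z = -0.21401/0.056147 = -3.812.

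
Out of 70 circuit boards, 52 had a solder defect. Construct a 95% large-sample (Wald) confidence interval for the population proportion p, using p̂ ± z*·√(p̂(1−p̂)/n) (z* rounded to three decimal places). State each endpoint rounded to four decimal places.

(0.6405, 0.8452)

p̂ = 52/70 = 0.74286.
SE = √(p̂(1−p̂)/n) = √(0.191020/70) = 0.052239.
The 95% critical value is z* = 1.960.
Margin of error: 1.960 × 0.052239 = 0.10239.
Interval: 0.74286 ± 0.10239 → (0.6405, 0.8452).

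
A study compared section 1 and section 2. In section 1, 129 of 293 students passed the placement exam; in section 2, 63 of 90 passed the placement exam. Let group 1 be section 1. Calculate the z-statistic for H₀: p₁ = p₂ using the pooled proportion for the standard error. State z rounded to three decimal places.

z = -4.310

p̂₁ = 129/293 = 0.44027, p̂₂ = 63/90 = 0.70000.
Pooling: p̂ = 192/383 = 0.50131.
Pooled SE = √[0.2499983·0.01452408] ≈ 0.060258.
z = (p̂₁ − p̂₂)/SE = (0.44027 − 0.70000)/0.060258 = -0.25973/0.060258 = -4.310.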